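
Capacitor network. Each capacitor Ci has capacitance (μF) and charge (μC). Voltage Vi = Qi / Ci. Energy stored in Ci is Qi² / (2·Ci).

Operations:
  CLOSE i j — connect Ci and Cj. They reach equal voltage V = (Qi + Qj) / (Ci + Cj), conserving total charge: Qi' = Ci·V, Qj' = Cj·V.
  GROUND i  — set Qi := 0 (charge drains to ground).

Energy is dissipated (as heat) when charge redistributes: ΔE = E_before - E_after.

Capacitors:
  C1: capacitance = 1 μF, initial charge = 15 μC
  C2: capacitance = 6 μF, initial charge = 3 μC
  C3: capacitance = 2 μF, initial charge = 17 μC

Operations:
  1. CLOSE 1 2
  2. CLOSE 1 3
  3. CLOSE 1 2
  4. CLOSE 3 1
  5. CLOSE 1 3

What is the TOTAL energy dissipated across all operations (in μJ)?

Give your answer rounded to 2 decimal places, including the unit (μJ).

Answer: 112.34 μJ

Derivation:
Initial: C1(1μF, Q=15μC, V=15.00V), C2(6μF, Q=3μC, V=0.50V), C3(2μF, Q=17μC, V=8.50V)
Op 1: CLOSE 1-2: Q_total=18.00, C_total=7.00, V=2.57; Q1=2.57, Q2=15.43; dissipated=90.107
Op 2: CLOSE 1-3: Q_total=19.57, C_total=3.00, V=6.52; Q1=6.52, Q3=13.05; dissipated=11.716
Op 3: CLOSE 1-2: Q_total=21.95, C_total=7.00, V=3.14; Q1=3.14, Q2=18.82; dissipated=6.695
Op 4: CLOSE 3-1: Q_total=16.18, C_total=3.00, V=5.39; Q3=10.79, Q1=5.39; dissipated=3.826
Op 5: CLOSE 1-3: Q_total=16.18, C_total=3.00, V=5.39; Q1=5.39, Q3=10.79; dissipated=0.000
Total dissipated: 112.344 μJ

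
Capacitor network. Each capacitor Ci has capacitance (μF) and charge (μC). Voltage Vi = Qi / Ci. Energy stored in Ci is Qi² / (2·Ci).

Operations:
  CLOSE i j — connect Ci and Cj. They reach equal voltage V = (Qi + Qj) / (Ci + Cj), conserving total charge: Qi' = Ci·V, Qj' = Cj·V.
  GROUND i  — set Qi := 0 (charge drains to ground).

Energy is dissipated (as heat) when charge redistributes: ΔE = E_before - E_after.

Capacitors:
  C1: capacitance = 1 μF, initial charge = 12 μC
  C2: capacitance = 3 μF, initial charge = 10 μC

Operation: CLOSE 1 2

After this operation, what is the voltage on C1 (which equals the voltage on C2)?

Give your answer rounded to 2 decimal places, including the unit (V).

Initial: C1(1μF, Q=12μC, V=12.00V), C2(3μF, Q=10μC, V=3.33V)
Op 1: CLOSE 1-2: Q_total=22.00, C_total=4.00, V=5.50; Q1=5.50, Q2=16.50; dissipated=28.167

Answer: 5.50 V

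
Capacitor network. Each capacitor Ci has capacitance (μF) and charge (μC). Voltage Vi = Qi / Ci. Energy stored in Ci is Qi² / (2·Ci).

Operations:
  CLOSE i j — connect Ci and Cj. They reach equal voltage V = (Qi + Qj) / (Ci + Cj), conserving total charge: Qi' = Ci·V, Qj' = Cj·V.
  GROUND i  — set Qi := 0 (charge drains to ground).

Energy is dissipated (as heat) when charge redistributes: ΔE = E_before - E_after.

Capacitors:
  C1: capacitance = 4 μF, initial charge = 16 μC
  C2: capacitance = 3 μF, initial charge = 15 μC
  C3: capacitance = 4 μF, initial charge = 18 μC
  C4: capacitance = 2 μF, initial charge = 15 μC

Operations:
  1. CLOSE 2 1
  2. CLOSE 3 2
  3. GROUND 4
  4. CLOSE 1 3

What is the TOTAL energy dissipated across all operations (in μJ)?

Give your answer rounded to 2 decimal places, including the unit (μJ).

Answer: 57.11 μJ

Derivation:
Initial: C1(4μF, Q=16μC, V=4.00V), C2(3μF, Q=15μC, V=5.00V), C3(4μF, Q=18μC, V=4.50V), C4(2μF, Q=15μC, V=7.50V)
Op 1: CLOSE 2-1: Q_total=31.00, C_total=7.00, V=4.43; Q2=13.29, Q1=17.71; dissipated=0.857
Op 2: CLOSE 3-2: Q_total=31.29, C_total=7.00, V=4.47; Q3=17.88, Q2=13.41; dissipated=0.004
Op 3: GROUND 4: Q4=0; energy lost=56.250
Op 4: CLOSE 1-3: Q_total=35.59, C_total=8.00, V=4.45; Q1=17.80, Q3=17.80; dissipated=0.002
Total dissipated: 57.113 μJ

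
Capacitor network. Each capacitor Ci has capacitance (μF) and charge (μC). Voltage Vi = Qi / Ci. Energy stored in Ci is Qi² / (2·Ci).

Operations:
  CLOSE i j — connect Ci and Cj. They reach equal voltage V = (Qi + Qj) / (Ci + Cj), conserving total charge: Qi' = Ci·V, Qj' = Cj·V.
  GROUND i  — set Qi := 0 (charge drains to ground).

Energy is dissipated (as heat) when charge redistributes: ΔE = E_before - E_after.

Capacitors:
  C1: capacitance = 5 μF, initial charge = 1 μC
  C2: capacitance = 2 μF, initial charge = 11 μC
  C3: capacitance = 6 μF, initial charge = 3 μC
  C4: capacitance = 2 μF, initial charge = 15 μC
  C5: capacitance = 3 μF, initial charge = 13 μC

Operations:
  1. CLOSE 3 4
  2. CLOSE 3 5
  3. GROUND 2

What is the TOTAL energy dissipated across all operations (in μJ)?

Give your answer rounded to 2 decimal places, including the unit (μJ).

Answer: 71.34 μJ

Derivation:
Initial: C1(5μF, Q=1μC, V=0.20V), C2(2μF, Q=11μC, V=5.50V), C3(6μF, Q=3μC, V=0.50V), C4(2μF, Q=15μC, V=7.50V), C5(3μF, Q=13μC, V=4.33V)
Op 1: CLOSE 3-4: Q_total=18.00, C_total=8.00, V=2.25; Q3=13.50, Q4=4.50; dissipated=36.750
Op 2: CLOSE 3-5: Q_total=26.50, C_total=9.00, V=2.94; Q3=17.67, Q5=8.83; dissipated=4.340
Op 3: GROUND 2: Q2=0; energy lost=30.250
Total dissipated: 71.340 μJ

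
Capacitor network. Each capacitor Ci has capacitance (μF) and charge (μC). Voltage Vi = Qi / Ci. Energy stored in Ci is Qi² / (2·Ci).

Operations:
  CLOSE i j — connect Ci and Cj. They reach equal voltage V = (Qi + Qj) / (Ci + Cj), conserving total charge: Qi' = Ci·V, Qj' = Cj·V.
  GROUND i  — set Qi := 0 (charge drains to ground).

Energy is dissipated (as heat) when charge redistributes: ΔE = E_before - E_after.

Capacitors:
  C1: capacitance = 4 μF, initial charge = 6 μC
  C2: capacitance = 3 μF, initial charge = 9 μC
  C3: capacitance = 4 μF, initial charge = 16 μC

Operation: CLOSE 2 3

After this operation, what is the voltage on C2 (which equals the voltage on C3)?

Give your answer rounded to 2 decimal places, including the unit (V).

Initial: C1(4μF, Q=6μC, V=1.50V), C2(3μF, Q=9μC, V=3.00V), C3(4μF, Q=16μC, V=4.00V)
Op 1: CLOSE 2-3: Q_total=25.00, C_total=7.00, V=3.57; Q2=10.71, Q3=14.29; dissipated=0.857

Answer: 3.57 V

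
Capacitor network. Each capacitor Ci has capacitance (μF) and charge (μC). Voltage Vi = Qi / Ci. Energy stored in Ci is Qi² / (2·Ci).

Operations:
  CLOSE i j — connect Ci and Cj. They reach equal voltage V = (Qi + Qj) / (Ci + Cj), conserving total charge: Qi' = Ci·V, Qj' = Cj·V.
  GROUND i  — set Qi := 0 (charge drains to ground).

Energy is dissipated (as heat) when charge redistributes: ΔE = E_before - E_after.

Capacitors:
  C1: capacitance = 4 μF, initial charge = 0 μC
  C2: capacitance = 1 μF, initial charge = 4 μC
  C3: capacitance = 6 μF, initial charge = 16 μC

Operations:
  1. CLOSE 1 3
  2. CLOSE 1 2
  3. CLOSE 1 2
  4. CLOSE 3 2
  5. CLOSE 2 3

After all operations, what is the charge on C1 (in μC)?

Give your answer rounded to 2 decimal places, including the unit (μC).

Initial: C1(4μF, Q=0μC, V=0.00V), C2(1μF, Q=4μC, V=4.00V), C3(6μF, Q=16μC, V=2.67V)
Op 1: CLOSE 1-3: Q_total=16.00, C_total=10.00, V=1.60; Q1=6.40, Q3=9.60; dissipated=8.533
Op 2: CLOSE 1-2: Q_total=10.40, C_total=5.00, V=2.08; Q1=8.32, Q2=2.08; dissipated=2.304
Op 3: CLOSE 1-2: Q_total=10.40, C_total=5.00, V=2.08; Q1=8.32, Q2=2.08; dissipated=0.000
Op 4: CLOSE 3-2: Q_total=11.68, C_total=7.00, V=1.67; Q3=10.01, Q2=1.67; dissipated=0.099
Op 5: CLOSE 2-3: Q_total=11.68, C_total=7.00, V=1.67; Q2=1.67, Q3=10.01; dissipated=0.000
Final charges: Q1=8.32, Q2=1.67, Q3=10.01

Answer: 8.32 μC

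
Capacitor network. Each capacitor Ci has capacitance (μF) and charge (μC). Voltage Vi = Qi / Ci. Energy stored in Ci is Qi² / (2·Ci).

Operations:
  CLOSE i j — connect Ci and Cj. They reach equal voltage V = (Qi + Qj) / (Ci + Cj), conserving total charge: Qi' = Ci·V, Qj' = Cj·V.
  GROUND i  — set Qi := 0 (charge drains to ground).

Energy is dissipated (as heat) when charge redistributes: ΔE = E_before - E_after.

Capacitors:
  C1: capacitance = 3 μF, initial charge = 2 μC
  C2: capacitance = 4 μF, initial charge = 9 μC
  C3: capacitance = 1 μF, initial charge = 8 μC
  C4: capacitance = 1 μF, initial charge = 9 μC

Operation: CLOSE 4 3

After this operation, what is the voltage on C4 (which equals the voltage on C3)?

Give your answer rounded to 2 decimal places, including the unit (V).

Answer: 8.50 V

Derivation:
Initial: C1(3μF, Q=2μC, V=0.67V), C2(4μF, Q=9μC, V=2.25V), C3(1μF, Q=8μC, V=8.00V), C4(1μF, Q=9μC, V=9.00V)
Op 1: CLOSE 4-3: Q_total=17.00, C_total=2.00, V=8.50; Q4=8.50, Q3=8.50; dissipated=0.250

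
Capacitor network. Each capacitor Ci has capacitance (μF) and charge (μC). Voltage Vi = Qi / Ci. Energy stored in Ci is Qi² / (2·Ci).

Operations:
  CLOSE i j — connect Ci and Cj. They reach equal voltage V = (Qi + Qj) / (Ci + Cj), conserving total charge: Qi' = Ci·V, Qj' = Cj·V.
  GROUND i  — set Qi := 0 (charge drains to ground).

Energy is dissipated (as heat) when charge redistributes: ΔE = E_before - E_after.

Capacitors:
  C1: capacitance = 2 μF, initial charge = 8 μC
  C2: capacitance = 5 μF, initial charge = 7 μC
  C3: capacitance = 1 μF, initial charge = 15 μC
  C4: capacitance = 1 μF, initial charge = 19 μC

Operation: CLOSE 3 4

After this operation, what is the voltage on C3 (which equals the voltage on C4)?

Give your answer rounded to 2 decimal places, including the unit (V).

Answer: 17.00 V

Derivation:
Initial: C1(2μF, Q=8μC, V=4.00V), C2(5μF, Q=7μC, V=1.40V), C3(1μF, Q=15μC, V=15.00V), C4(1μF, Q=19μC, V=19.00V)
Op 1: CLOSE 3-4: Q_total=34.00, C_total=2.00, V=17.00; Q3=17.00, Q4=17.00; dissipated=4.000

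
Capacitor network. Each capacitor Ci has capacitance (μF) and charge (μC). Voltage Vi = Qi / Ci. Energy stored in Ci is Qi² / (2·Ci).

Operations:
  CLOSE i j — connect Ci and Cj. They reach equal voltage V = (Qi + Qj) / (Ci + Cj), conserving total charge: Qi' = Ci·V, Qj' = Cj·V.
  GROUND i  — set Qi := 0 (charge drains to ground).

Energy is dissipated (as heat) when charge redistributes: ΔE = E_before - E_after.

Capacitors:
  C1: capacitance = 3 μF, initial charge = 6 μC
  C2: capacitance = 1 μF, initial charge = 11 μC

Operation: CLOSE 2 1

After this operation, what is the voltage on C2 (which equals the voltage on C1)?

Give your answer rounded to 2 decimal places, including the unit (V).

Answer: 4.25 V

Derivation:
Initial: C1(3μF, Q=6μC, V=2.00V), C2(1μF, Q=11μC, V=11.00V)
Op 1: CLOSE 2-1: Q_total=17.00, C_total=4.00, V=4.25; Q2=4.25, Q1=12.75; dissipated=30.375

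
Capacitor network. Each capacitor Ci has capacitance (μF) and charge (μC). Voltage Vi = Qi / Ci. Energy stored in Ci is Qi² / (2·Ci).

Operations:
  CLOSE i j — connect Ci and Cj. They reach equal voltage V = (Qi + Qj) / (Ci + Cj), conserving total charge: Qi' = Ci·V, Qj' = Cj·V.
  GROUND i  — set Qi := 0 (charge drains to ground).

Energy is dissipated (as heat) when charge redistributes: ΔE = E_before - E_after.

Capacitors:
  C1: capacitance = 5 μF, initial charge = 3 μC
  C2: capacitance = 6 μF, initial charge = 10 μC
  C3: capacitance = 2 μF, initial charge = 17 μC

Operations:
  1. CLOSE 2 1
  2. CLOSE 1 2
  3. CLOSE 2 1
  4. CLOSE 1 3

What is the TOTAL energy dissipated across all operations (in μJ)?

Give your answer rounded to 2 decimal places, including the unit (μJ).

Answer: 39.81 μJ

Derivation:
Initial: C1(5μF, Q=3μC, V=0.60V), C2(6μF, Q=10μC, V=1.67V), C3(2μF, Q=17μC, V=8.50V)
Op 1: CLOSE 2-1: Q_total=13.00, C_total=11.00, V=1.18; Q2=7.09, Q1=5.91; dissipated=1.552
Op 2: CLOSE 1-2: Q_total=13.00, C_total=11.00, V=1.18; Q1=5.91, Q2=7.09; dissipated=0.000
Op 3: CLOSE 2-1: Q_total=13.00, C_total=11.00, V=1.18; Q2=7.09, Q1=5.91; dissipated=0.000
Op 4: CLOSE 1-3: Q_total=22.91, C_total=7.00, V=3.27; Q1=16.36, Q3=6.55; dissipated=38.254
Total dissipated: 39.806 μJ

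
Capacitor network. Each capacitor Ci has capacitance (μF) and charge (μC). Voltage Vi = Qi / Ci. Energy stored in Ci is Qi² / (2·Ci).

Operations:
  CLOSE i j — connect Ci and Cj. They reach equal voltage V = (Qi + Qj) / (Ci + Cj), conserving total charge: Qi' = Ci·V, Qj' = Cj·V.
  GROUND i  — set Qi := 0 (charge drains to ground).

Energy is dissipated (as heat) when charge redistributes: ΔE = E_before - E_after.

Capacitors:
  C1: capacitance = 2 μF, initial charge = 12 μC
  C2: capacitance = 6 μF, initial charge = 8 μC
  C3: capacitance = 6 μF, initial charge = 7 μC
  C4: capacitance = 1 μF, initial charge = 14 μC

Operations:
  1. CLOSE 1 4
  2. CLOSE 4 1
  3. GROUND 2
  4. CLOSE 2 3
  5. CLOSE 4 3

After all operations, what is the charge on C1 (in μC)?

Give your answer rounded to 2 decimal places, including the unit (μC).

Initial: C1(2μF, Q=12μC, V=6.00V), C2(6μF, Q=8μC, V=1.33V), C3(6μF, Q=7μC, V=1.17V), C4(1μF, Q=14μC, V=14.00V)
Op 1: CLOSE 1-4: Q_total=26.00, C_total=3.00, V=8.67; Q1=17.33, Q4=8.67; dissipated=21.333
Op 2: CLOSE 4-1: Q_total=26.00, C_total=3.00, V=8.67; Q4=8.67, Q1=17.33; dissipated=0.000
Op 3: GROUND 2: Q2=0; energy lost=5.333
Op 4: CLOSE 2-3: Q_total=7.00, C_total=12.00, V=0.58; Q2=3.50, Q3=3.50; dissipated=2.042
Op 5: CLOSE 4-3: Q_total=12.17, C_total=7.00, V=1.74; Q4=1.74, Q3=10.43; dissipated=28.003
Final charges: Q1=17.33, Q2=3.50, Q3=10.43, Q4=1.74

Answer: 17.33 μC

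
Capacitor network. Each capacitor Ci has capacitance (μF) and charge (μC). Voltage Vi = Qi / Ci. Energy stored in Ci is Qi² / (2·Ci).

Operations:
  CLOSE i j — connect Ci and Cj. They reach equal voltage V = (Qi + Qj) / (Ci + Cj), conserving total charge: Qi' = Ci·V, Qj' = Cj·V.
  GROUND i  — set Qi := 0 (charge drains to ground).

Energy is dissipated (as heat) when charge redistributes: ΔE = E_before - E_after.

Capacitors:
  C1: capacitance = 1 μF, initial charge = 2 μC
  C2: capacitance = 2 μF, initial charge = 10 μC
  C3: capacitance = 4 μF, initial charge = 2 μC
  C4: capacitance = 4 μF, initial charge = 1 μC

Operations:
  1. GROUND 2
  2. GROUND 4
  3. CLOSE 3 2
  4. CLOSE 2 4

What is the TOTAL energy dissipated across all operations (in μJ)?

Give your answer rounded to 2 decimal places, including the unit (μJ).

Answer: 25.37 μJ

Derivation:
Initial: C1(1μF, Q=2μC, V=2.00V), C2(2μF, Q=10μC, V=5.00V), C3(4μF, Q=2μC, V=0.50V), C4(4μF, Q=1μC, V=0.25V)
Op 1: GROUND 2: Q2=0; energy lost=25.000
Op 2: GROUND 4: Q4=0; energy lost=0.125
Op 3: CLOSE 3-2: Q_total=2.00, C_total=6.00, V=0.33; Q3=1.33, Q2=0.67; dissipated=0.167
Op 4: CLOSE 2-4: Q_total=0.67, C_total=6.00, V=0.11; Q2=0.22, Q4=0.44; dissipated=0.074
Total dissipated: 25.366 μJ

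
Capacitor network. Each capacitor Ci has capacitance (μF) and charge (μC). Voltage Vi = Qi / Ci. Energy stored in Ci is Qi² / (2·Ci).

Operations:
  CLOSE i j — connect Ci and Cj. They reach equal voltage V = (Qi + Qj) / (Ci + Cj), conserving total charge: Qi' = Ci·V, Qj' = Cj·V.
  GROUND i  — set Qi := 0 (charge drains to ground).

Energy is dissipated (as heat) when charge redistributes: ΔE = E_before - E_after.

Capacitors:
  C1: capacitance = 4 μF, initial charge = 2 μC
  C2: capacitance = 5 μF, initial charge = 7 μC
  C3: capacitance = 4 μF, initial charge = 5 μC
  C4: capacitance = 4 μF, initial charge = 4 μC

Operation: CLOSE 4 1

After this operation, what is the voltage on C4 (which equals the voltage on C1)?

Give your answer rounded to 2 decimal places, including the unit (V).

Initial: C1(4μF, Q=2μC, V=0.50V), C2(5μF, Q=7μC, V=1.40V), C3(4μF, Q=5μC, V=1.25V), C4(4μF, Q=4μC, V=1.00V)
Op 1: CLOSE 4-1: Q_total=6.00, C_total=8.00, V=0.75; Q4=3.00, Q1=3.00; dissipated=0.250

Answer: 0.75 V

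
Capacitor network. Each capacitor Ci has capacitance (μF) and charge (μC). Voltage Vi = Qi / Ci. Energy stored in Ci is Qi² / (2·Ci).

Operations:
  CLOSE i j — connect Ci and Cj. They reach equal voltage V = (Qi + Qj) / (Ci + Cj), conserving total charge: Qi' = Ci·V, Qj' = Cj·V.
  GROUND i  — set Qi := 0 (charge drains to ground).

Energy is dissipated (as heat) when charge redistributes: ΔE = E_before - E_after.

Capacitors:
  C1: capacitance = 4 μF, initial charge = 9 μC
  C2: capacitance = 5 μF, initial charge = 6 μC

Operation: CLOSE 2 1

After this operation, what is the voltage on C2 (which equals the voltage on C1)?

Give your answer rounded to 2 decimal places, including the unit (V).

Initial: C1(4μF, Q=9μC, V=2.25V), C2(5μF, Q=6μC, V=1.20V)
Op 1: CLOSE 2-1: Q_total=15.00, C_total=9.00, V=1.67; Q2=8.33, Q1=6.67; dissipated=1.225

Answer: 1.67 V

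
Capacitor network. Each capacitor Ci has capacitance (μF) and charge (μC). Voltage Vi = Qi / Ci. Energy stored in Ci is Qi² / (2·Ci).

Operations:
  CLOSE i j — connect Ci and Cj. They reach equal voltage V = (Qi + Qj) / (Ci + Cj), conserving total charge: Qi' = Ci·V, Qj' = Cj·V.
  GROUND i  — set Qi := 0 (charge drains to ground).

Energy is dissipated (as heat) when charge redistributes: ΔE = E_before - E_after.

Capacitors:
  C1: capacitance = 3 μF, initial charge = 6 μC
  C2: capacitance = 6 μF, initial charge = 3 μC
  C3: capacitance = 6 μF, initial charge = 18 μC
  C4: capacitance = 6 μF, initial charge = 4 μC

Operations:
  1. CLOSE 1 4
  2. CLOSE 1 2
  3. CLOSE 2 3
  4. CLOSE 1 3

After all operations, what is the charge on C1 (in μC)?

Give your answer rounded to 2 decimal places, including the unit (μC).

Initial: C1(3μF, Q=6μC, V=2.00V), C2(6μF, Q=3μC, V=0.50V), C3(6μF, Q=18μC, V=3.00V), C4(6μF, Q=4μC, V=0.67V)
Op 1: CLOSE 1-4: Q_total=10.00, C_total=9.00, V=1.11; Q1=3.33, Q4=6.67; dissipated=1.778
Op 2: CLOSE 1-2: Q_total=6.33, C_total=9.00, V=0.70; Q1=2.11, Q2=4.22; dissipated=0.373
Op 3: CLOSE 2-3: Q_total=22.22, C_total=12.00, V=1.85; Q2=11.11, Q3=11.11; dissipated=7.909
Op 4: CLOSE 1-3: Q_total=13.22, C_total=9.00, V=1.47; Q1=4.41, Q3=8.81; dissipated=1.318
Final charges: Q1=4.41, Q2=11.11, Q3=8.81, Q4=6.67

Answer: 4.41 μC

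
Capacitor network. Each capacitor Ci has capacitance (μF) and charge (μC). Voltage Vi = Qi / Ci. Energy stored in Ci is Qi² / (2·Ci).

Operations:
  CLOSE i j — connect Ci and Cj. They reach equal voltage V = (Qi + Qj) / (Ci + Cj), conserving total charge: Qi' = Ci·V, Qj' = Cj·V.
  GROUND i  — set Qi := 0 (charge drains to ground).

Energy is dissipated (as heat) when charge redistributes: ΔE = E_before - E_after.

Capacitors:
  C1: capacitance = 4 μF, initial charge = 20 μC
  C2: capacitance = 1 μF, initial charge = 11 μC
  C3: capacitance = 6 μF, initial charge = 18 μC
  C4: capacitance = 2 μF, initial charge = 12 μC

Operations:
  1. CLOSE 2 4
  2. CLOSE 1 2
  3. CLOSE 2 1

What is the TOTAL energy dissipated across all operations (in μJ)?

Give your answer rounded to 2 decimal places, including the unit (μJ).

Answer: 11.18 μJ

Derivation:
Initial: C1(4μF, Q=20μC, V=5.00V), C2(1μF, Q=11μC, V=11.00V), C3(6μF, Q=18μC, V=3.00V), C4(2μF, Q=12μC, V=6.00V)
Op 1: CLOSE 2-4: Q_total=23.00, C_total=3.00, V=7.67; Q2=7.67, Q4=15.33; dissipated=8.333
Op 2: CLOSE 1-2: Q_total=27.67, C_total=5.00, V=5.53; Q1=22.13, Q2=5.53; dissipated=2.844
Op 3: CLOSE 2-1: Q_total=27.67, C_total=5.00, V=5.53; Q2=5.53, Q1=22.13; dissipated=0.000
Total dissipated: 11.178 μJ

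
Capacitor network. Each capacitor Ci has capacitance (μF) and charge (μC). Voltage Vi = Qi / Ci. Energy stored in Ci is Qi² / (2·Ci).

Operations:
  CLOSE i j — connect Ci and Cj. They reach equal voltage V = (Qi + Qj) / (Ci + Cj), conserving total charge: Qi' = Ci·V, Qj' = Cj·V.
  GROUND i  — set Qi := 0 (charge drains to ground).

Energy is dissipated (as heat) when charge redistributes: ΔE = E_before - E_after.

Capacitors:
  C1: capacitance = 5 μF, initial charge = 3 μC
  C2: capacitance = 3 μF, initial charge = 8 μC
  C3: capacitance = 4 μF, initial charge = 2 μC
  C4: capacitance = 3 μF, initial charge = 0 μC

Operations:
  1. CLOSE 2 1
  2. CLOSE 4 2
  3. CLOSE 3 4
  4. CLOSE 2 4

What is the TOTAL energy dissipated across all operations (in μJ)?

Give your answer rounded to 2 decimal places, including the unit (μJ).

Answer: 5.46 μJ

Derivation:
Initial: C1(5μF, Q=3μC, V=0.60V), C2(3μF, Q=8μC, V=2.67V), C3(4μF, Q=2μC, V=0.50V), C4(3μF, Q=0μC, V=0.00V)
Op 1: CLOSE 2-1: Q_total=11.00, C_total=8.00, V=1.38; Q2=4.12, Q1=6.88; dissipated=4.004
Op 2: CLOSE 4-2: Q_total=4.12, C_total=6.00, V=0.69; Q4=2.06, Q2=2.06; dissipated=1.418
Op 3: CLOSE 3-4: Q_total=4.06, C_total=7.00, V=0.58; Q3=2.32, Q4=1.74; dissipated=0.030
Op 4: CLOSE 2-4: Q_total=3.80, C_total=6.00, V=0.63; Q2=1.90, Q4=1.90; dissipated=0.009
Total dissipated: 5.461 μJ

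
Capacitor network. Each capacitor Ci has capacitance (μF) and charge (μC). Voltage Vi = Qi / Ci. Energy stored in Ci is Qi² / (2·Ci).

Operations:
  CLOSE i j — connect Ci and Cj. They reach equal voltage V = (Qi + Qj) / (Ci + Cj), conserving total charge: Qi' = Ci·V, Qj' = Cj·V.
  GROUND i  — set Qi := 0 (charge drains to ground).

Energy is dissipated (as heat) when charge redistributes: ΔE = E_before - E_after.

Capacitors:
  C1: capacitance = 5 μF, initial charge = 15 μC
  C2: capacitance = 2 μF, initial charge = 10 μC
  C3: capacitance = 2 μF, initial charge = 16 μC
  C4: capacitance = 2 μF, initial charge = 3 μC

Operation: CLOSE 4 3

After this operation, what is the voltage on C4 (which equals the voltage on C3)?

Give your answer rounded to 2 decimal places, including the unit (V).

Initial: C1(5μF, Q=15μC, V=3.00V), C2(2μF, Q=10μC, V=5.00V), C3(2μF, Q=16μC, V=8.00V), C4(2μF, Q=3μC, V=1.50V)
Op 1: CLOSE 4-3: Q_total=19.00, C_total=4.00, V=4.75; Q4=9.50, Q3=9.50; dissipated=21.125

Answer: 4.75 V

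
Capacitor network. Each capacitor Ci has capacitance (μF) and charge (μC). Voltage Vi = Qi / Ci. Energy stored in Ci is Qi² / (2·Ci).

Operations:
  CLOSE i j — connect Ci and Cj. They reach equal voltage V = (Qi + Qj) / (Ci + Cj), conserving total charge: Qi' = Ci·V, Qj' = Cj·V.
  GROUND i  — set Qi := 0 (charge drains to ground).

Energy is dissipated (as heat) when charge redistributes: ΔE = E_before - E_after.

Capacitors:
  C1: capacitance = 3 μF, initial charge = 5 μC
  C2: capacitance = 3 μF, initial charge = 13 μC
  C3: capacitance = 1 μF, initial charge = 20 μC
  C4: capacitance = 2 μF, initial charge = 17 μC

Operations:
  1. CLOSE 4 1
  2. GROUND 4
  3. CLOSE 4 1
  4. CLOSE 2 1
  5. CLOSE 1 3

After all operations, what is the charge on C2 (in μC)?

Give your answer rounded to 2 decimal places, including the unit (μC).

Initial: C1(3μF, Q=5μC, V=1.67V), C2(3μF, Q=13μC, V=4.33V), C3(1μF, Q=20μC, V=20.00V), C4(2μF, Q=17μC, V=8.50V)
Op 1: CLOSE 4-1: Q_total=22.00, C_total=5.00, V=4.40; Q4=8.80, Q1=13.20; dissipated=28.017
Op 2: GROUND 4: Q4=0; energy lost=19.360
Op 3: CLOSE 4-1: Q_total=13.20, C_total=5.00, V=2.64; Q4=5.28, Q1=7.92; dissipated=11.616
Op 4: CLOSE 2-1: Q_total=20.92, C_total=6.00, V=3.49; Q2=10.46, Q1=10.46; dissipated=2.151
Op 5: CLOSE 1-3: Q_total=30.46, C_total=4.00, V=7.62; Q1=22.84, Q3=7.62; dissipated=102.259
Final charges: Q1=22.84, Q2=10.46, Q3=7.62, Q4=5.28

Answer: 10.46 μC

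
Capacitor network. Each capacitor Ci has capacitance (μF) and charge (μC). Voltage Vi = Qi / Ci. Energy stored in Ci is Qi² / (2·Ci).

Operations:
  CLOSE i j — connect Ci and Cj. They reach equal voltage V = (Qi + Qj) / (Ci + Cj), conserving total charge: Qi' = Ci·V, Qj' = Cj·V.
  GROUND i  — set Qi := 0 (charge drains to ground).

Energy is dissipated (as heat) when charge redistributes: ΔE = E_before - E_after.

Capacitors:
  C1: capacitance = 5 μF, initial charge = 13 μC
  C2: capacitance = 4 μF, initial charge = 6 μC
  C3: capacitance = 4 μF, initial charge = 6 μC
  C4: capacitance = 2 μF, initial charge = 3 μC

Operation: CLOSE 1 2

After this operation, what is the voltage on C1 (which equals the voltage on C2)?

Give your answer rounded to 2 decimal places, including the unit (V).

Answer: 2.11 V

Derivation:
Initial: C1(5μF, Q=13μC, V=2.60V), C2(4μF, Q=6μC, V=1.50V), C3(4μF, Q=6μC, V=1.50V), C4(2μF, Q=3μC, V=1.50V)
Op 1: CLOSE 1-2: Q_total=19.00, C_total=9.00, V=2.11; Q1=10.56, Q2=8.44; dissipated=1.344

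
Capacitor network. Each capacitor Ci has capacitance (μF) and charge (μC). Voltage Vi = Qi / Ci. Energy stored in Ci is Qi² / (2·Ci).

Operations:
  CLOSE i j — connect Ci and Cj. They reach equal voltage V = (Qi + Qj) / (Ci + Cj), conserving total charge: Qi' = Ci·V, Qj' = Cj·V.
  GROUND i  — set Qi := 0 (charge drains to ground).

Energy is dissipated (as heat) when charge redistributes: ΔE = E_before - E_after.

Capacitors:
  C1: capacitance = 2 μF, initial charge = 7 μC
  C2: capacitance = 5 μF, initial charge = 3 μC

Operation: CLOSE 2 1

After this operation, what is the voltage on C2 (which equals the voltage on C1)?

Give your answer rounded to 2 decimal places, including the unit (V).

Answer: 1.43 V

Derivation:
Initial: C1(2μF, Q=7μC, V=3.50V), C2(5μF, Q=3μC, V=0.60V)
Op 1: CLOSE 2-1: Q_total=10.00, C_total=7.00, V=1.43; Q2=7.14, Q1=2.86; dissipated=6.007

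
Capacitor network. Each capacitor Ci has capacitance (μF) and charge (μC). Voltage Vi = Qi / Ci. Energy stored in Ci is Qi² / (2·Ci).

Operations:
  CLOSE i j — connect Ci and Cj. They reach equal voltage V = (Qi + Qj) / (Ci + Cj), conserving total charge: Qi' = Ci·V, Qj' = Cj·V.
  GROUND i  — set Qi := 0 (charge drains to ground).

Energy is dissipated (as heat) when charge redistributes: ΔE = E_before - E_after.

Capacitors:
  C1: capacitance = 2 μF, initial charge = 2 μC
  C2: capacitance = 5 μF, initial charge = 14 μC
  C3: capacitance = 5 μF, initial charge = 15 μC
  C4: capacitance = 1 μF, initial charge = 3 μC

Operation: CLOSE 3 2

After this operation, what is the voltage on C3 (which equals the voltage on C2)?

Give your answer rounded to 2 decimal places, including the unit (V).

Answer: 2.90 V

Derivation:
Initial: C1(2μF, Q=2μC, V=1.00V), C2(5μF, Q=14μC, V=2.80V), C3(5μF, Q=15μC, V=3.00V), C4(1μF, Q=3μC, V=3.00V)
Op 1: CLOSE 3-2: Q_total=29.00, C_total=10.00, V=2.90; Q3=14.50, Q2=14.50; dissipated=0.050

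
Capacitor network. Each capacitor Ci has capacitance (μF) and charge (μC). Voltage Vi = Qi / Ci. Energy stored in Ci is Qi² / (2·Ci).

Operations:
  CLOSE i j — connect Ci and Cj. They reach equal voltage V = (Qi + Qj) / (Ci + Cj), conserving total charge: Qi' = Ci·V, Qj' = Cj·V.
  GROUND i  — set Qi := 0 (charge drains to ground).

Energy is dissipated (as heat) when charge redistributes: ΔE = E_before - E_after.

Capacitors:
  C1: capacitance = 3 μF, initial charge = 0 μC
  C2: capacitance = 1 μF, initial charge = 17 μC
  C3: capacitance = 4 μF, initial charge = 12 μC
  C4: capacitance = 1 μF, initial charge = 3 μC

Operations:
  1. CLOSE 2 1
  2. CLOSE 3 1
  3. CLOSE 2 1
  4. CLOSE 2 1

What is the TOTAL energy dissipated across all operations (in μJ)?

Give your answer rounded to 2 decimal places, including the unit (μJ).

Initial: C1(3μF, Q=0μC, V=0.00V), C2(1μF, Q=17μC, V=17.00V), C3(4μF, Q=12μC, V=3.00V), C4(1μF, Q=3μC, V=3.00V)
Op 1: CLOSE 2-1: Q_total=17.00, C_total=4.00, V=4.25; Q2=4.25, Q1=12.75; dissipated=108.375
Op 2: CLOSE 3-1: Q_total=24.75, C_total=7.00, V=3.54; Q3=14.14, Q1=10.61; dissipated=1.339
Op 3: CLOSE 2-1: Q_total=14.86, C_total=4.00, V=3.71; Q2=3.71, Q1=11.14; dissipated=0.191
Op 4: CLOSE 2-1: Q_total=14.86, C_total=4.00, V=3.71; Q2=3.71, Q1=11.14; dissipated=0.000
Total dissipated: 109.906 μJ

Answer: 109.91 μJ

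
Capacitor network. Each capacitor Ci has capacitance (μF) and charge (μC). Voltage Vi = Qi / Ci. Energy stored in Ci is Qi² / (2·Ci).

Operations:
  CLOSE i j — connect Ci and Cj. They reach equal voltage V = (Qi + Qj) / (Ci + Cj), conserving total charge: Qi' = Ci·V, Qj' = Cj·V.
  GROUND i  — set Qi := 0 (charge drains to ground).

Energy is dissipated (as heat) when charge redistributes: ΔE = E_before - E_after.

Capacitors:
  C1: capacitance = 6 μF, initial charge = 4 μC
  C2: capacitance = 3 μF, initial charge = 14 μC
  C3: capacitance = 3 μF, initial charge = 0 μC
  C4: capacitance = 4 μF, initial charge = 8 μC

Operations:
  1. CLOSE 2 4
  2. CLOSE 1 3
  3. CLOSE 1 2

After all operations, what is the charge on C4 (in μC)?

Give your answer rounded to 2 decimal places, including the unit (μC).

Initial: C1(6μF, Q=4μC, V=0.67V), C2(3μF, Q=14μC, V=4.67V), C3(3μF, Q=0μC, V=0.00V), C4(4μF, Q=8μC, V=2.00V)
Op 1: CLOSE 2-4: Q_total=22.00, C_total=7.00, V=3.14; Q2=9.43, Q4=12.57; dissipated=6.095
Op 2: CLOSE 1-3: Q_total=4.00, C_total=9.00, V=0.44; Q1=2.67, Q3=1.33; dissipated=0.444
Op 3: CLOSE 1-2: Q_total=12.10, C_total=9.00, V=1.34; Q1=8.06, Q2=4.03; dissipated=7.281
Final charges: Q1=8.06, Q2=4.03, Q3=1.33, Q4=12.57

Answer: 12.57 μC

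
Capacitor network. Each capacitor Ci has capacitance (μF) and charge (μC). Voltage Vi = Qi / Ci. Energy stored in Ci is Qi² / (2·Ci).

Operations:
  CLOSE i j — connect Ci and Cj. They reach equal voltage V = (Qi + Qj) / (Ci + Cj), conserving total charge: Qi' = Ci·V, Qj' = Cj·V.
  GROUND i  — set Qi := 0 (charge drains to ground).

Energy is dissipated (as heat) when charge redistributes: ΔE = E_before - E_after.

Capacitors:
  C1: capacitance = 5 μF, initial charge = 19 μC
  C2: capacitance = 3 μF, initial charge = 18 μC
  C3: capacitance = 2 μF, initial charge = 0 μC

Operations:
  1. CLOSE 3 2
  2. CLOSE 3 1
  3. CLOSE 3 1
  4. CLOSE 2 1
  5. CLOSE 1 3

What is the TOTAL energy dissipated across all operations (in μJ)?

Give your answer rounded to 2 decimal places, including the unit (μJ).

Answer: 21.65 μJ

Derivation:
Initial: C1(5μF, Q=19μC, V=3.80V), C2(3μF, Q=18μC, V=6.00V), C3(2μF, Q=0μC, V=0.00V)
Op 1: CLOSE 3-2: Q_total=18.00, C_total=5.00, V=3.60; Q3=7.20, Q2=10.80; dissipated=21.600
Op 2: CLOSE 3-1: Q_total=26.20, C_total=7.00, V=3.74; Q3=7.49, Q1=18.71; dissipated=0.029
Op 3: CLOSE 3-1: Q_total=26.20, C_total=7.00, V=3.74; Q3=7.49, Q1=18.71; dissipated=0.000
Op 4: CLOSE 2-1: Q_total=29.51, C_total=8.00, V=3.69; Q2=11.07, Q1=18.45; dissipated=0.019
Op 5: CLOSE 1-3: Q_total=25.93, C_total=7.00, V=3.70; Q1=18.52, Q3=7.41; dissipated=0.002
Total dissipated: 21.650 μJ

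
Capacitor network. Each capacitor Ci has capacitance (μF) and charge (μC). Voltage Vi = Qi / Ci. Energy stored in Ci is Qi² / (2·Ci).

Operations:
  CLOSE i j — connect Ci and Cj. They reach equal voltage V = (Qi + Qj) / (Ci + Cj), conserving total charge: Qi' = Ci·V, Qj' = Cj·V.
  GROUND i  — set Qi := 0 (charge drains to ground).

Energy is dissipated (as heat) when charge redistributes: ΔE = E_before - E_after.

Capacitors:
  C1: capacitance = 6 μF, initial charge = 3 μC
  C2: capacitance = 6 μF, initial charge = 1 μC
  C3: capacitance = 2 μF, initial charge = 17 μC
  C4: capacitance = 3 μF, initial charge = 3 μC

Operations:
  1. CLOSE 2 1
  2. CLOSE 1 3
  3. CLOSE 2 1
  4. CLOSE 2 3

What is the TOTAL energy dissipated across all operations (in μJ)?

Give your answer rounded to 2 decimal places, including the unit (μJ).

Answer: 57.22 μJ

Derivation:
Initial: C1(6μF, Q=3μC, V=0.50V), C2(6μF, Q=1μC, V=0.17V), C3(2μF, Q=17μC, V=8.50V), C4(3μF, Q=3μC, V=1.00V)
Op 1: CLOSE 2-1: Q_total=4.00, C_total=12.00, V=0.33; Q2=2.00, Q1=2.00; dissipated=0.167
Op 2: CLOSE 1-3: Q_total=19.00, C_total=8.00, V=2.38; Q1=14.25, Q3=4.75; dissipated=50.021
Op 3: CLOSE 2-1: Q_total=16.25, C_total=12.00, V=1.35; Q2=8.12, Q1=8.12; dissipated=6.253
Op 4: CLOSE 2-3: Q_total=12.88, C_total=8.00, V=1.61; Q2=9.66, Q3=3.22; dissipated=0.782
Total dissipated: 57.222 μJ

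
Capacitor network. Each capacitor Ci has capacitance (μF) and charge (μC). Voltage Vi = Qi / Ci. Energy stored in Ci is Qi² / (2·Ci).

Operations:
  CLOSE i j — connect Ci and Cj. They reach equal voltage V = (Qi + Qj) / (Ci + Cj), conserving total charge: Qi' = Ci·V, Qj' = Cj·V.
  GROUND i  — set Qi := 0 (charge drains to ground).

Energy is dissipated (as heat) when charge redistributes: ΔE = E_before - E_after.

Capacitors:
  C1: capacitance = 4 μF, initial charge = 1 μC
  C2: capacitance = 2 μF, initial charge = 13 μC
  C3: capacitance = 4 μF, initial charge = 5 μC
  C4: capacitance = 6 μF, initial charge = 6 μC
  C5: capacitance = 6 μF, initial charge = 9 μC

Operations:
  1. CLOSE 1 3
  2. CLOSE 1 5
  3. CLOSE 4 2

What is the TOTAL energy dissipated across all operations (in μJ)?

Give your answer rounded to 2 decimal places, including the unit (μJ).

Initial: C1(4μF, Q=1μC, V=0.25V), C2(2μF, Q=13μC, V=6.50V), C3(4μF, Q=5μC, V=1.25V), C4(6μF, Q=6μC, V=1.00V), C5(6μF, Q=9μC, V=1.50V)
Op 1: CLOSE 1-3: Q_total=6.00, C_total=8.00, V=0.75; Q1=3.00, Q3=3.00; dissipated=1.000
Op 2: CLOSE 1-5: Q_total=12.00, C_total=10.00, V=1.20; Q1=4.80, Q5=7.20; dissipated=0.675
Op 3: CLOSE 4-2: Q_total=19.00, C_total=8.00, V=2.38; Q4=14.25, Q2=4.75; dissipated=22.688
Total dissipated: 24.363 μJ

Answer: 24.36 μJ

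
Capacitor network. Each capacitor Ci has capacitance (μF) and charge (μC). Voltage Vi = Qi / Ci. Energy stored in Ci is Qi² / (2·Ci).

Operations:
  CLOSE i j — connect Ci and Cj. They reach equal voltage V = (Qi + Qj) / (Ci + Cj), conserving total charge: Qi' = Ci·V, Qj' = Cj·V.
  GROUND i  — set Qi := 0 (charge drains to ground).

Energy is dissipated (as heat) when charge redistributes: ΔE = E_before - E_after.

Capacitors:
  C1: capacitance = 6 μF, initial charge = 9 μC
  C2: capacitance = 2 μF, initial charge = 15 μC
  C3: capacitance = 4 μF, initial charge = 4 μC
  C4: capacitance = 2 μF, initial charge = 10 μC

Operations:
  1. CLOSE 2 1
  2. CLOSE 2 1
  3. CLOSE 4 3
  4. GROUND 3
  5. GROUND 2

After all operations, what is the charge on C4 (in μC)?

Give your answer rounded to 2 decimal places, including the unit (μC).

Answer: 4.67 μC

Derivation:
Initial: C1(6μF, Q=9μC, V=1.50V), C2(2μF, Q=15μC, V=7.50V), C3(4μF, Q=4μC, V=1.00V), C4(2μF, Q=10μC, V=5.00V)
Op 1: CLOSE 2-1: Q_total=24.00, C_total=8.00, V=3.00; Q2=6.00, Q1=18.00; dissipated=27.000
Op 2: CLOSE 2-1: Q_total=24.00, C_total=8.00, V=3.00; Q2=6.00, Q1=18.00; dissipated=0.000
Op 3: CLOSE 4-3: Q_total=14.00, C_total=6.00, V=2.33; Q4=4.67, Q3=9.33; dissipated=10.667
Op 4: GROUND 3: Q3=0; energy lost=10.889
Op 5: GROUND 2: Q2=0; energy lost=9.000
Final charges: Q1=18.00, Q2=0.00, Q3=0.00, Q4=4.67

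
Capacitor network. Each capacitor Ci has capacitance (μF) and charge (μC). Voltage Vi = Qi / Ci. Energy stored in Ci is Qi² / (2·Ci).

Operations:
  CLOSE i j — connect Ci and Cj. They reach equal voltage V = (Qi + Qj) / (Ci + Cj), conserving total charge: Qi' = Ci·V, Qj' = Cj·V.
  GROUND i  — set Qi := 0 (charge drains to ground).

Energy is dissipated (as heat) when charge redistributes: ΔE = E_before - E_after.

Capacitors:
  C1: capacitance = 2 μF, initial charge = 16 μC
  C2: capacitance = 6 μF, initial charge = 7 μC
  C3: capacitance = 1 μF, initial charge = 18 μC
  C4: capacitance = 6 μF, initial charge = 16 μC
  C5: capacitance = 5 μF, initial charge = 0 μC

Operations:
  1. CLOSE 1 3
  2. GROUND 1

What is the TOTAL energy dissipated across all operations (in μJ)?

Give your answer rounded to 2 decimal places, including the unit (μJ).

Initial: C1(2μF, Q=16μC, V=8.00V), C2(6μF, Q=7μC, V=1.17V), C3(1μF, Q=18μC, V=18.00V), C4(6μF, Q=16μC, V=2.67V), C5(5μF, Q=0μC, V=0.00V)
Op 1: CLOSE 1-3: Q_total=34.00, C_total=3.00, V=11.33; Q1=22.67, Q3=11.33; dissipated=33.333
Op 2: GROUND 1: Q1=0; energy lost=128.444
Total dissipated: 161.778 μJ

Answer: 161.78 μJ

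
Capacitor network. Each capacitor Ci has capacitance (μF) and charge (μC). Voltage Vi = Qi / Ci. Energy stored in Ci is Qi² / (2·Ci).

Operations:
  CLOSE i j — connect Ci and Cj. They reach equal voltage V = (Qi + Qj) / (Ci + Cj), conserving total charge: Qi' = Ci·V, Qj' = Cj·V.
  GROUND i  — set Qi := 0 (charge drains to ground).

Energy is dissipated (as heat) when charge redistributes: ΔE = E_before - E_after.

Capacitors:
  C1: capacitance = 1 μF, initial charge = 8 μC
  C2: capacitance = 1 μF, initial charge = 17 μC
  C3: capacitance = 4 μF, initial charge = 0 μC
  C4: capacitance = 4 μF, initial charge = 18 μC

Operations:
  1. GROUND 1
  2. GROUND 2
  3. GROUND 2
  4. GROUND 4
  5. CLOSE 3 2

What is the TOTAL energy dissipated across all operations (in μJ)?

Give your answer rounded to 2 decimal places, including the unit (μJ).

Initial: C1(1μF, Q=8μC, V=8.00V), C2(1μF, Q=17μC, V=17.00V), C3(4μF, Q=0μC, V=0.00V), C4(4μF, Q=18μC, V=4.50V)
Op 1: GROUND 1: Q1=0; energy lost=32.000
Op 2: GROUND 2: Q2=0; energy lost=144.500
Op 3: GROUND 2: Q2=0; energy lost=0.000
Op 4: GROUND 4: Q4=0; energy lost=40.500
Op 5: CLOSE 3-2: Q_total=0.00, C_total=5.00, V=0.00; Q3=0.00, Q2=0.00; dissipated=0.000
Total dissipated: 217.000 μJ

Answer: 217.00 μJ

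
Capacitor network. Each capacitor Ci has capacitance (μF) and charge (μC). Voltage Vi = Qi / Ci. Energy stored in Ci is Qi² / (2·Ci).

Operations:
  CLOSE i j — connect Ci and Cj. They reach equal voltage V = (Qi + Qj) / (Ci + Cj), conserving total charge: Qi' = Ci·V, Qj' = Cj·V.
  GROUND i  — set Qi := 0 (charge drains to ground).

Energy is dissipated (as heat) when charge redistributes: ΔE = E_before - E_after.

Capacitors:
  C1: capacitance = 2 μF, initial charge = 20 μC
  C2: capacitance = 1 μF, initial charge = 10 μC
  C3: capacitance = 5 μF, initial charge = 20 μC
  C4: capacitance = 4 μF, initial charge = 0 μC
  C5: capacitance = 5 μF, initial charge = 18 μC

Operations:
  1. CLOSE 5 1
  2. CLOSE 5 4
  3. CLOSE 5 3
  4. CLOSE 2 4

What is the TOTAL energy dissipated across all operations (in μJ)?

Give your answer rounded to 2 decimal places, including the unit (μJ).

Initial: C1(2μF, Q=20μC, V=10.00V), C2(1μF, Q=10μC, V=10.00V), C3(5μF, Q=20μC, V=4.00V), C4(4μF, Q=0μC, V=0.00V), C5(5μF, Q=18μC, V=3.60V)
Op 1: CLOSE 5-1: Q_total=38.00, C_total=7.00, V=5.43; Q5=27.14, Q1=10.86; dissipated=29.257
Op 2: CLOSE 5-4: Q_total=27.14, C_total=9.00, V=3.02; Q5=15.08, Q4=12.06; dissipated=32.744
Op 3: CLOSE 5-3: Q_total=35.08, C_total=10.00, V=3.51; Q5=17.54, Q3=17.54; dissipated=1.211
Op 4: CLOSE 2-4: Q_total=22.06, C_total=5.00, V=4.41; Q2=4.41, Q4=17.65; dissipated=19.511
Total dissipated: 82.723 μJ

Answer: 82.72 μJ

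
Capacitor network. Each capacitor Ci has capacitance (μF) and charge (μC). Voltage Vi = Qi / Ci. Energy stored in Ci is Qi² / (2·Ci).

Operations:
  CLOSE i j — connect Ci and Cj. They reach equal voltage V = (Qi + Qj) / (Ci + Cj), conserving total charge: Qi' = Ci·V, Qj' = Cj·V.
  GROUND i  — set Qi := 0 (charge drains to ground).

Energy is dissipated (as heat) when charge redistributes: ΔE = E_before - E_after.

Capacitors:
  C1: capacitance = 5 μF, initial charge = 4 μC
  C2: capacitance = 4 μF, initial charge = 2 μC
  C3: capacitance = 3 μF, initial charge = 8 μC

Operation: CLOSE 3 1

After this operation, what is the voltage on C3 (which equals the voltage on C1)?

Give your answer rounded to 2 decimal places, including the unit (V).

Answer: 1.50 V

Derivation:
Initial: C1(5μF, Q=4μC, V=0.80V), C2(4μF, Q=2μC, V=0.50V), C3(3μF, Q=8μC, V=2.67V)
Op 1: CLOSE 3-1: Q_total=12.00, C_total=8.00, V=1.50; Q3=4.50, Q1=7.50; dissipated=3.267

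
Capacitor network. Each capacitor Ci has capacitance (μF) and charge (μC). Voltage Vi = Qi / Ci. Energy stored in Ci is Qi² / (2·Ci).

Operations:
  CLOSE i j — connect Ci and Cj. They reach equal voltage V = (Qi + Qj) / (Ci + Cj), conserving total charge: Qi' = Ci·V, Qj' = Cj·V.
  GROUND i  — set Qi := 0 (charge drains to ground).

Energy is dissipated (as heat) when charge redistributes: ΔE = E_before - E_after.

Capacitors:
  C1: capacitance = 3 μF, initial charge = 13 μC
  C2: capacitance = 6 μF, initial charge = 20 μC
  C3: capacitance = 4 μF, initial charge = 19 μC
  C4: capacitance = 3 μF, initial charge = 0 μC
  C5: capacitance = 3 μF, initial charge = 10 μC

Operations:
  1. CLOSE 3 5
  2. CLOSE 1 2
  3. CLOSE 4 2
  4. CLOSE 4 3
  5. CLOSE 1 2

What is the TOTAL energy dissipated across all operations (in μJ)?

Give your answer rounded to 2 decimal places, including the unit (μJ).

Initial: C1(3μF, Q=13μC, V=4.33V), C2(6μF, Q=20μC, V=3.33V), C3(4μF, Q=19μC, V=4.75V), C4(3μF, Q=0μC, V=0.00V), C5(3μF, Q=10μC, V=3.33V)
Op 1: CLOSE 3-5: Q_total=29.00, C_total=7.00, V=4.14; Q3=16.57, Q5=12.43; dissipated=1.720
Op 2: CLOSE 1-2: Q_total=33.00, C_total=9.00, V=3.67; Q1=11.00, Q2=22.00; dissipated=1.000
Op 3: CLOSE 4-2: Q_total=22.00, C_total=9.00, V=2.44; Q4=7.33, Q2=14.67; dissipated=13.444
Op 4: CLOSE 4-3: Q_total=23.90, C_total=7.00, V=3.41; Q4=10.24, Q3=13.66; dissipated=2.473
Op 5: CLOSE 1-2: Q_total=25.67, C_total=9.00, V=2.85; Q1=8.56, Q2=17.11; dissipated=1.494
Total dissipated: 20.131 μJ

Answer: 20.13 μJ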